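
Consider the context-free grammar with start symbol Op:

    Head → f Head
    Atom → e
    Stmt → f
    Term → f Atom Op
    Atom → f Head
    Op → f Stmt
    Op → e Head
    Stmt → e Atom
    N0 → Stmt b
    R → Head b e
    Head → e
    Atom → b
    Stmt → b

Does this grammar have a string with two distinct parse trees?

Unambiguous

Only Op, Stmt, Atom, Head are reachable from Op; ignoring the rest: Each reachable nonterminal has at most one production per leading terminal, and all productions are right-linear; the derivation is determined token-by-token.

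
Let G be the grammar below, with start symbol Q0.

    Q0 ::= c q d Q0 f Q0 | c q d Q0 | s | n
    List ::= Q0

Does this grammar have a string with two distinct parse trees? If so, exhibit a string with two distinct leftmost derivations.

Ambiguous

Witness: c q d c q d n f n

Derivation 1: Q0 ⇒ c q d Q0 f Q0 ⇒ c q d c q d Q0 f Q0 ⇒ c q d c q d n f Q0 ⇒ c q d c q d n f n
Derivation 2: Q0 ⇒ c q d Q0 ⇒ c q d c q d Q0 f Q0 ⇒ c q d c q d n f Q0 ⇒ c q d c q d n f n

Two distinct leftmost derivations for the same string.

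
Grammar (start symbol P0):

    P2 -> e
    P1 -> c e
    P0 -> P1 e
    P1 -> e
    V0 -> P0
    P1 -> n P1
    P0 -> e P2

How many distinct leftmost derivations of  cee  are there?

Parse trees for cee:
  [P0 [P1 c e] e]

1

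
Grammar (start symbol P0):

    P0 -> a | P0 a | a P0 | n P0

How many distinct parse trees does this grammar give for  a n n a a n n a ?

Parse trees for a n n a a n n a:
  [P0 a [P0 n [P0 n [P0 a [P0 a [P0 n [P0 n [P0 a]]]]]]]]

1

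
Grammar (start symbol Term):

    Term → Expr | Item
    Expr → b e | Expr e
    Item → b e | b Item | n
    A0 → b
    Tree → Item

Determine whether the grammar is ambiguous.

Ambiguous

Witness: b e

Derivation 1: Term ⇒ Expr ⇒ b e
Derivation 2: Term ⇒ Item ⇒ b e

Two distinct leftmost derivations for the same string.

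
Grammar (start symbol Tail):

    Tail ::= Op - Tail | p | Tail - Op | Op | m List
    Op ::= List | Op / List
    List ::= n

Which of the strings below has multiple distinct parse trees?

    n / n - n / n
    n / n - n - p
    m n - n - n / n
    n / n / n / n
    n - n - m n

n / n - n / n: 2 trees
n / n - n - p: 1 tree
m n - n - n / n: 1 tree
n / n / n / n: 1 tree
n - n - m n: 1 tree

n / n - n / n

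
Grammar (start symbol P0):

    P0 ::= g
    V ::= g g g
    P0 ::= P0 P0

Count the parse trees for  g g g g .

Parse trees for g g g g:
  [P0 [P0 g] [P0 [P0 g] [P0 [P0 g] [P0 g]]]]
  [P0 [P0 g] [P0 [P0 [P0 g] [P0 g]] [P0 g]]]
  [P0 [P0 [P0 g] [P0 g]] [P0 [P0 g] [P0 g]]]
  [P0 [P0 [P0 g] [P0 [P0 g] [P0 g]]] [P0 g]]
  [P0 [P0 [P0 [P0 g] [P0 g]] [P0 g]] [P0 g]]

5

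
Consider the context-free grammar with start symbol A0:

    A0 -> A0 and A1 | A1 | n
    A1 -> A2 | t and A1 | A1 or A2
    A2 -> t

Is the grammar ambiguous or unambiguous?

Witness: t and t

Derivation 1: A0 ⇒ A0 and A1 ⇒ A1 and A1 ⇒ A2 and A1 ⇒ t and A1 ⇒ t and A2 ⇒ t and t
Derivation 2: A0 ⇒ A1 ⇒ t and A1 ⇒ t and A2 ⇒ t and t

Two distinct leftmost derivations for the same string.

Ambiguous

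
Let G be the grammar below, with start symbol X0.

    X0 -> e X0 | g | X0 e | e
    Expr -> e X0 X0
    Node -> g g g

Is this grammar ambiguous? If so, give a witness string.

Ambiguous

Witness: e e

Derivation 1: X0 ⇒ e X0 ⇒ e e
Derivation 2: X0 ⇒ X0 e ⇒ e e

Two distinct leftmost derivations for the same string.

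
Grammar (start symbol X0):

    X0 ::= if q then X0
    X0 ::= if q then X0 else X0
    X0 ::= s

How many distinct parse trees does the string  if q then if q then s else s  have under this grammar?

2

Parse trees for if q then if q then s else s:
  [X0 if q then [X0 if q then [X0 s] else [X0 s]]]
  [X0 if q then [X0 if q then [X0 s]] else [X0 s]]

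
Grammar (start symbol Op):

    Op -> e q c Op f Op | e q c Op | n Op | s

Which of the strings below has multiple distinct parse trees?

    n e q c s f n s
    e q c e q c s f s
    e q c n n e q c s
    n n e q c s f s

n e q c s f n s: 1 tree
e q c e q c s f s: 2 trees
e q c n n e q c s: 1 tree
n n e q c s f s: 1 tree

e q c e q c s f s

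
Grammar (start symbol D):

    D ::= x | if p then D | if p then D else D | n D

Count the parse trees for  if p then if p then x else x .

2

Parse trees for if p then if p then x else x:
  [D if p then [D if p then [D x] else [D x]]]
  [D if p then [D if p then [D x]] else [D x]]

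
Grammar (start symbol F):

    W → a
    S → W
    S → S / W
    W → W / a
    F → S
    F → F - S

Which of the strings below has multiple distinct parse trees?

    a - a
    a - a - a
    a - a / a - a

a - a: 1 tree
a - a - a: 1 tree
a - a / a - a: 2 trees

a - a / a - a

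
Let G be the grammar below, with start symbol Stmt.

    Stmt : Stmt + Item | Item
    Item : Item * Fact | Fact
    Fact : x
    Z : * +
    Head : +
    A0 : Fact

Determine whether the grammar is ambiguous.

(Z, Head, A0 are unreachable from Stmt, so their rules don't affect L(Stmt).) Stmt → Stmt + Item | Item  ;  Item → Item * Fact | Fact  — a left-associative chain with Fact at the bottom. Each string factors uniquely by precedence.

Unambiguous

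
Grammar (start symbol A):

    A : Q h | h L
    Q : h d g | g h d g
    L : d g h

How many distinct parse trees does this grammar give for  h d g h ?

Parse trees for h d g h:
  [A [Q h d g] h]
  [A h [L d g h]]

2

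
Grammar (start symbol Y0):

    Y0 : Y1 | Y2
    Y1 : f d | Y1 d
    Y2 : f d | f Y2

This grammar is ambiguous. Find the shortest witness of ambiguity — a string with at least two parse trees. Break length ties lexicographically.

f d

length 2: f d has 2 parse trees

Two derivations of f d:
  Y0 ⇒ Y1 ⇒ f d
  Y0 ⇒ Y2 ⇒ f d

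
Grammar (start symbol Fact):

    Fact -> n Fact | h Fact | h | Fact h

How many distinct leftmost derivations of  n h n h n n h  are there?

1

Parse trees for n h n h n n h:
  [Fact n [Fact h [Fact n [Fact h [Fact n [Fact n [Fact h]]]]]]]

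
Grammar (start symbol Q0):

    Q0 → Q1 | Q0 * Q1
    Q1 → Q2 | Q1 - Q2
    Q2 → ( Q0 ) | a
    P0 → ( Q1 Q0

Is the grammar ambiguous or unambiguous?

Unambiguous

Only Q0, Q1, Q2 are reachable from Q0; ignoring the rest: Q0 → Q0 * Q1 | Q1  ;  Q1 → Q1 - Q2 | Q2  — a left-associative chain with Q2 at the bottom. Each string factors uniquely by precedence.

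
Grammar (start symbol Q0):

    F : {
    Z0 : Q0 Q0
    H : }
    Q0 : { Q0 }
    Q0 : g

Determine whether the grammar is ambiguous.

Unambiguous

Only Q0 is reachable from Q0; ignoring the rest: L(Q0) is { openⁿ atom closeⁿ : n ≥ 0 }. The bracket depth fixes n, and the derivation is forced at every step.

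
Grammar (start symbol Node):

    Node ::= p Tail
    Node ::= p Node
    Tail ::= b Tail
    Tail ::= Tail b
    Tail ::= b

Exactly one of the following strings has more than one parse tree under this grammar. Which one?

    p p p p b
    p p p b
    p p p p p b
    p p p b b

p p p p b: 1 tree
p p p b: 1 tree
p p p p p b: 1 tree
p p p b b: 2 trees

p p p b b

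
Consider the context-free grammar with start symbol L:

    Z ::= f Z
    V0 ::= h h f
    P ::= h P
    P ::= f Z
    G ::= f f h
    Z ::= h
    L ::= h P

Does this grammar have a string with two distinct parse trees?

Only L, P, Z are reachable from L; ignoring the rest: The reachable rules are right-linear with at most one rule per (nonterminal, next-terminal) pair. Each input token forces the next rule, so parsing is deterministic.

Unambiguous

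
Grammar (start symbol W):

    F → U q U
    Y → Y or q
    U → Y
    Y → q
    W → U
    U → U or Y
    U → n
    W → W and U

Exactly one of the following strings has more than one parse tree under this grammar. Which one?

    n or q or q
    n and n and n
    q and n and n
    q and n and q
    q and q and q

n or q or q: 2 trees
n and n and n: 1 tree
q and n and n: 1 tree
q and n and q: 1 tree
q and q and q: 1 tree

n or q or q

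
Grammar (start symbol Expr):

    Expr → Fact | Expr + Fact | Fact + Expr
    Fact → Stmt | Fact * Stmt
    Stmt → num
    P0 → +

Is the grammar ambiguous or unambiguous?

Witness: num + num

Derivation 1: Expr ⇒ Expr + Fact ⇒ Fact + Fact ⇒ Stmt + Fact ⇒ num + Fact ⇒ num + Stmt ⇒ num + num
Derivation 2: Expr ⇒ Fact + Expr ⇒ Stmt + Expr ⇒ num + Expr ⇒ num + Fact ⇒ num + Stmt ⇒ num + num

Two distinct leftmost derivations for the same string.

Ambiguous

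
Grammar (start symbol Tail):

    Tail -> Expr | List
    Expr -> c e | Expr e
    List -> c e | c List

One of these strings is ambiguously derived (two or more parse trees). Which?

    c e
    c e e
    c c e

c e

c e: 2 trees
c e e: 1 tree
c c e: 1 tree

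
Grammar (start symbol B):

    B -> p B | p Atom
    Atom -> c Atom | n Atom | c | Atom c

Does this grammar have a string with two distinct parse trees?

Ambiguous

Witness: p c c

Derivation 1: B ⇒ p Atom ⇒ p c Atom ⇒ p c c
Derivation 2: B ⇒ p Atom ⇒ p Atom c ⇒ p c c

Two distinct leftmost derivations for the same string.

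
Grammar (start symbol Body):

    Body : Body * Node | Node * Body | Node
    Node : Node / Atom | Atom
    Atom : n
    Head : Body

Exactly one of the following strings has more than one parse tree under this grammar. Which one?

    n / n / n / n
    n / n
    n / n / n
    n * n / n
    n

n * n / n

n / n / n / n: 1 tree
n / n: 1 tree
n / n / n: 1 tree
n * n / n: 2 trees
n: 1 tree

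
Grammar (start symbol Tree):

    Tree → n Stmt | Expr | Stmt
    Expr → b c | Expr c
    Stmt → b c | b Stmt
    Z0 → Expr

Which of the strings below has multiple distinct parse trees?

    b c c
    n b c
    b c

b c

b c c: 1 tree
n b c: 1 tree
b c: 2 trees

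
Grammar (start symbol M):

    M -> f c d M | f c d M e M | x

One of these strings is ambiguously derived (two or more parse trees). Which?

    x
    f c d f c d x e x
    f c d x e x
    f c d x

x: 1 tree
f c d f c d x e x: 2 trees
f c d x e x: 1 tree
f c d x: 1 tree

f c d f c d x e x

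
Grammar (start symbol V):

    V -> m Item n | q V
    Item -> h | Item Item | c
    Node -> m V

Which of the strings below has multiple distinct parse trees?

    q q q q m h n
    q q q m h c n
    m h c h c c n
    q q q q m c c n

q q q q m h n: 1 tree
q q q m h c n: 1 tree
m h c h c c n: 14 trees
q q q q m c c n: 1 tree

m h c h c c n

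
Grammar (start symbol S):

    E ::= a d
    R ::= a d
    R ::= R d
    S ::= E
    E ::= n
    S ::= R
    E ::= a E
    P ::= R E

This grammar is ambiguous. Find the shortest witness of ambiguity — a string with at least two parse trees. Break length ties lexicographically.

length 1: no string has ≥2 trees
length 2: a d has 2 parse trees

Two derivations of a d:
  S ⇒ E ⇒ a d
  S ⇒ R ⇒ a d

a d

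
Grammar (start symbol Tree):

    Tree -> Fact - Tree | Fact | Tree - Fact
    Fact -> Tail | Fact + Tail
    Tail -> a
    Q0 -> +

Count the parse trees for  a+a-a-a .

Parse trees for a+a-a-a:
  [Tree [Fact [Fact [Tail a]] + [Tail a]] - [Tree [Fact [Tail a]] - [Tree [Fact [Tail a]]]]]
  [Tree [Fact [Fact [Tail a]] + [Tail a]] - [Tree [Tree [Fact [Tail a]]] - [Fact [Tail a]]]]
  [Tree [Tree [Fact [Fact [Tail a]] + [Tail a]] - [Tree [Fact [Tail a]]]] - [Fact [Tail a]]]
  [Tree [Tree [Tree [Fact [Fact [Tail a]] + [Tail a]]] - [Fact [Tail a]]] - [Fact [Tail a]]]

4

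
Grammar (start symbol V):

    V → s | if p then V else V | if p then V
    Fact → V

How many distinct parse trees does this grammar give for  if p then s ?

1

Parse trees for if p then s:
  [V if p then [V s]]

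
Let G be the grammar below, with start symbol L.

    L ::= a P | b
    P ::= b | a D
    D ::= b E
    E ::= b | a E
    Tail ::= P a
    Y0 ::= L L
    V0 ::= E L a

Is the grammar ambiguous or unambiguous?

Only L, P, D, E are reachable from L; ignoring the rest: Each reachable nonterminal has at most one production per leading terminal, and all productions are right-linear; the derivation is determined token-by-token.

Unambiguous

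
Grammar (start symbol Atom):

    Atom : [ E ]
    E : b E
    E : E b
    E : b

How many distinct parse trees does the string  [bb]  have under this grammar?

Parse trees for [bb]:
  [Atom [ [E b [E b]] ]]
  [Atom [ [E [E b] b] ]]

2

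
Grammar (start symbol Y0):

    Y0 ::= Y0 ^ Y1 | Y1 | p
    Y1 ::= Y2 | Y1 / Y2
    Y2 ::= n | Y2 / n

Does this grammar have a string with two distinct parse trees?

Witness: n / n

Derivation 1: Y0 ⇒ Y1 ⇒ Y2 ⇒ Y2 / n ⇒ n / n
Derivation 2: Y0 ⇒ Y1 ⇒ Y1 / Y2 ⇒ Y2 / Y2 ⇒ n / Y2 ⇒ n / n

Two distinct leftmost derivations for the same string.

Ambiguous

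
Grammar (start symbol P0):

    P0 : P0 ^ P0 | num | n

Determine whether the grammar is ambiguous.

Witness: n ^ n ^ n

Derivation 1: P0 ⇒ P0 ^ P0 ⇒ P0 ^ P0 ^ P0 ⇒ n ^ P0 ^ P0 ⇒ n ^ n ^ P0 ⇒ n ^ n ^ n
Derivation 2: P0 ⇒ P0 ^ P0 ⇒ n ^ P0 ⇒ n ^ P0 ^ P0 ⇒ n ^ n ^ P0 ⇒ n ^ n ^ n

Two distinct leftmost derivations for the same string.

Ambiguous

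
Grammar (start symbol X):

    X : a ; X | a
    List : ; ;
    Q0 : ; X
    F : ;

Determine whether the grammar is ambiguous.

Only X is reachable from X; ignoring the rest: The reachable grammar is A → atom sep A | atom. Each atom is followed by either the separator (recurse) or end-of-string (stop) — no choice point.

Unambiguous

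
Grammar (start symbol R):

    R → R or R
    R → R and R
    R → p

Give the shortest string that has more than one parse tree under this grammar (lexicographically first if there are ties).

p and p and p

length 1: no string has ≥2 trees
length 3: no string has ≥2 trees
length 5: p and p and p has 2 parse trees

Two derivations of p and p and p:
  R ⇒ R and R ⇒ R and R and R ⇒ p and R and R ⇒ p and p and R ⇒ p and p and p
  R ⇒ R and R ⇒ p and R ⇒ p and R and R ⇒ p and p and R ⇒ p and p and p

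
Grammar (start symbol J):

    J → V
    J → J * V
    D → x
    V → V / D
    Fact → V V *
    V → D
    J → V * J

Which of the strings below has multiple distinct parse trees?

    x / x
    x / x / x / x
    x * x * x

x * x * x

x / x: 1 tree
x / x / x / x: 1 tree
x * x * x: 4 trees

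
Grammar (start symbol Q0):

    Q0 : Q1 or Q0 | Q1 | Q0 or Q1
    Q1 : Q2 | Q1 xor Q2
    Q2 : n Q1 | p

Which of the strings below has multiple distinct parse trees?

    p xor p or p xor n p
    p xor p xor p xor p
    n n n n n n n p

p xor p or p xor n p: 2 trees
p xor p xor p xor p: 1 tree
n n n n n n n p: 1 tree

p xor p or p xor n p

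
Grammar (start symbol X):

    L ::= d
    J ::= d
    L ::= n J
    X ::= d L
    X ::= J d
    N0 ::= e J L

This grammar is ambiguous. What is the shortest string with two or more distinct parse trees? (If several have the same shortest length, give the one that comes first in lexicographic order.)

d d

length 2: d d has 2 parse trees

Two derivations of d d:
  X ⇒ d L ⇒ d d
  X ⇒ J d ⇒ d d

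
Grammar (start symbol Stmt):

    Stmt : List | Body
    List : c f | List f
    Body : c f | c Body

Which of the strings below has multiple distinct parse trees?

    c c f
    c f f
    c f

c f

c c f: 1 tree
c f f: 1 tree
c f: 2 trees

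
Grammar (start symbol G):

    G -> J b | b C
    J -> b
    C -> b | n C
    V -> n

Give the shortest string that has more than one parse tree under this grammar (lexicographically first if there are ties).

b b

length 2: b b has 2 parse trees

Two derivations of b b:
  G ⇒ J b ⇒ b b
  G ⇒ b C ⇒ b b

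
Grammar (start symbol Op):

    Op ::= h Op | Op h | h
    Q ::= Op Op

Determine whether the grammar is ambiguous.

Ambiguous

Witness: h h

Derivation 1: Op ⇒ h Op ⇒ h h
Derivation 2: Op ⇒ Op h ⇒ h h

Two distinct leftmost derivations for the same string.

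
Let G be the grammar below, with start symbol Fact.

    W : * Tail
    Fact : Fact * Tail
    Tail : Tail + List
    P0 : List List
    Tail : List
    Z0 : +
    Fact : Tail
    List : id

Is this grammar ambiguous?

Unambiguous

Only Fact, Tail, List are reachable from Fact; ignoring the rest: The grammar is stratified — Fact handles '*' (left-recursive), Tail handles '+', List atoms. Each operator has a fixed associativity and precedence level, so every string has one parse.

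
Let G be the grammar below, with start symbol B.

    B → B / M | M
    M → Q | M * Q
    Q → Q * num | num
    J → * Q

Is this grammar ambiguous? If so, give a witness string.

Witness: num * num

Derivation 1: B ⇒ M ⇒ Q ⇒ Q * num ⇒ num * num
Derivation 2: B ⇒ M ⇒ M * Q ⇒ Q * Q ⇒ num * Q ⇒ num * num

Two distinct leftmost derivations for the same string.

Ambiguous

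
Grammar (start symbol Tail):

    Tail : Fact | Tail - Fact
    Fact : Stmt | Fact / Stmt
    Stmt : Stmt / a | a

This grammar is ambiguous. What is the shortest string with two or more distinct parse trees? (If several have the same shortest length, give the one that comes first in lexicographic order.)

a / a

length 1: no string has ≥2 trees
length 3: a / a has 2 parse trees

Two derivations of a / a:
  Tail ⇒ Fact ⇒ Stmt ⇒ Stmt / a ⇒ a / a
  Tail ⇒ Fact ⇒ Fact / Stmt ⇒ Stmt / Stmt ⇒ a / Stmt ⇒ a / a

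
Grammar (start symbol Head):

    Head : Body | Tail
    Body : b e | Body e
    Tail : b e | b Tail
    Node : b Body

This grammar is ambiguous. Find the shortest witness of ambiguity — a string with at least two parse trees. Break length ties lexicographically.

length 2: b e has 2 parse trees

Two derivations of b e:
  Head ⇒ Body ⇒ b e
  Head ⇒ Tail ⇒ b e

b e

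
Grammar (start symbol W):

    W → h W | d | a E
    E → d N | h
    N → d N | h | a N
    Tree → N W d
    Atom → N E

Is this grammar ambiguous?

Unambiguous

Only W, E, N are reachable from W; ignoring the rest: Restricted to the reachable nonterminals, every rule has the form A → t or A → t B, and no two rules for the same A share a first terminal. The grammar encodes a DFA — one run per string.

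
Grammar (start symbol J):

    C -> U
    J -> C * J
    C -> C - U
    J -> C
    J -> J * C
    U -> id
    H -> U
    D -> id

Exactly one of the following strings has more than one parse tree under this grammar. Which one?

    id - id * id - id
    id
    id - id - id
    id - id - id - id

id - id * id - id: 2 trees
id: 1 tree
id - id - id: 1 tree
id - id - id - id: 1 tree

id - id * id - id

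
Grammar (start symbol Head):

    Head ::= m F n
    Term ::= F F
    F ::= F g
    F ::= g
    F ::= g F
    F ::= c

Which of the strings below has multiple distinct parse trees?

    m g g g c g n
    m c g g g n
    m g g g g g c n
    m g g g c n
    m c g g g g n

m g g g c g n: 4 trees
m c g g g n: 1 tree
m g g g g g c n: 1 tree
m g g g c n: 1 tree
m c g g g g n: 1 tree

m g g g c g n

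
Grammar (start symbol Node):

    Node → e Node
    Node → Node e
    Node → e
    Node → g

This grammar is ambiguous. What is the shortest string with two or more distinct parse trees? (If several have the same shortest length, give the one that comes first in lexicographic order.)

e e

length 1: no string has ≥2 trees
length 2: e e has 2 parse trees

Two derivations of e e:
  Node ⇒ e Node ⇒ e e
  Node ⇒ Node e ⇒ e e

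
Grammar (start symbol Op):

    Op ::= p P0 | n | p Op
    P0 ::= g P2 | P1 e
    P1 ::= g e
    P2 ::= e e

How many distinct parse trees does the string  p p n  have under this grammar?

Parse trees for p p n:
  [Op p [Op p [Op n]]]

1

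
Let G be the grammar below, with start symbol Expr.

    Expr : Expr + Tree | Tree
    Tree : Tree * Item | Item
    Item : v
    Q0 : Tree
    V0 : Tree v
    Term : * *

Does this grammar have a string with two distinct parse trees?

Unambiguous

(Q0, V0, Term are unreachable from Expr, so their rules don't affect L(Expr).) Expr → Expr + Tree | Tree  ;  Tree → Tree * Item | Item  — a left-associative chain with Item at the bottom. Each string factors uniquely by precedence.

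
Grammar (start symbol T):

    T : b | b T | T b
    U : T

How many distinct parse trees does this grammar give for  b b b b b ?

16

Parse trees for b b b b b (showing first 6 of 16):
  [T b [T b [T b [T b [T b]]]]]
  [T b [T b [T b [T [T b] b]]]]
  [T b [T b [T [T b [T b]] b]]]
  [T b [T b [T [T [T b] b] b]]]
  [T b [T [T b [T b [T b]]] b]]
  [T b [T [T b [T [T b] b]] b]]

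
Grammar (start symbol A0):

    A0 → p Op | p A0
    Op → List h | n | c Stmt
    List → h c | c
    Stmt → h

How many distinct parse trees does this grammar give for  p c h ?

Parse trees for p c h:
  [A0 p [Op [List c] h]]
  [A0 p [Op c [Stmt h]]]

2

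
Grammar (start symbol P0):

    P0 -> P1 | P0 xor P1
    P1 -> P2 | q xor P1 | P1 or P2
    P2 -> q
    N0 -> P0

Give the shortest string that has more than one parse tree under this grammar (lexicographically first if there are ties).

length 1: no string has ≥2 trees
length 3: q xor q has 2 parse trees

Two derivations of q xor q:
  P0 ⇒ P1 ⇒ q xor P1 ⇒ q xor P2 ⇒ q xor q
  P0 ⇒ P0 xor P1 ⇒ P1 xor P1 ⇒ P2 xor P1 ⇒ q xor P1 ⇒ q xor P2 ⇒ q xor q

q xor q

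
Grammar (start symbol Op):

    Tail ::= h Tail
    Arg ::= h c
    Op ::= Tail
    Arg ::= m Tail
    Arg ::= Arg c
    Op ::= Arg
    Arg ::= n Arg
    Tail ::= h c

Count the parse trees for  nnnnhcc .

5

Parse trees for nnnnhcc:
  [Op [Arg [Arg n [Arg n [Arg n [Arg n [Arg h c]]]]] c]]
  [Op [Arg n [Arg [Arg n [Arg n [Arg n [Arg h c]]]] c]]]
  [Op [Arg n [Arg n [Arg [Arg n [Arg n [Arg h c]]] c]]]]
  [Op [Arg n [Arg n [Arg n [Arg [Arg n [Arg h c]] c]]]]]
  [Op [Arg n [Arg n [Arg n [Arg n [Arg [Arg h c] c]]]]]]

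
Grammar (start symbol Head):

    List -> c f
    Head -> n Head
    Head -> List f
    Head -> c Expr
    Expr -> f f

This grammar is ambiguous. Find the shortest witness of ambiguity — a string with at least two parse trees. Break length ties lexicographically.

c f f

length 3: c f f has 2 parse trees

Two derivations of c f f:
  Head ⇒ List f ⇒ c f f
  Head ⇒ c Expr ⇒ c f f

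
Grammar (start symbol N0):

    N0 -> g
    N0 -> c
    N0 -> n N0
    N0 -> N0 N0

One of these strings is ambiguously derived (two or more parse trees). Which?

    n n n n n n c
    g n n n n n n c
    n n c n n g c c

n n n n n n c: 1 tree
g n n n n n n c: 1 tree
n n c n n g c c: 61 trees

n n c n n g c c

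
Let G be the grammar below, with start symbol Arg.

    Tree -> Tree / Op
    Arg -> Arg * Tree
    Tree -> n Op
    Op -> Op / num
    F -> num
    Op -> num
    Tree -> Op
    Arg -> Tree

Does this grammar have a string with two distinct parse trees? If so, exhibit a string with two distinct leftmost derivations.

Witness: num / num

Derivation 1: Arg ⇒ Tree ⇒ Tree / Op ⇒ Op / Op ⇒ num / Op ⇒ num / num
Derivation 2: Arg ⇒ Tree ⇒ Op ⇒ Op / num ⇒ num / num

Two distinct leftmost derivations for the same string.

Ambiguous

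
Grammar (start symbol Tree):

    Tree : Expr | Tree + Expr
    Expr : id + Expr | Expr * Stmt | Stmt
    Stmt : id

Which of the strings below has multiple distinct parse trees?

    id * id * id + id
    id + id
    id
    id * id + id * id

id + id

id * id * id + id: 1 tree
id + id: 2 trees
id: 1 tree
id * id + id * id: 1 tree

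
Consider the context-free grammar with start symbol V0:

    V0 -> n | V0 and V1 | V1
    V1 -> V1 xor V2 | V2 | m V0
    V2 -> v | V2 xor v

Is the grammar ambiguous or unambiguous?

Ambiguous

Witness: v xor v

Derivation 1: V0 ⇒ V1 ⇒ V1 xor V2 ⇒ V2 xor V2 ⇒ v xor V2 ⇒ v xor v
Derivation 2: V0 ⇒ V1 ⇒ V2 ⇒ V2 xor v ⇒ v xor v

Two distinct leftmost derivations for the same string.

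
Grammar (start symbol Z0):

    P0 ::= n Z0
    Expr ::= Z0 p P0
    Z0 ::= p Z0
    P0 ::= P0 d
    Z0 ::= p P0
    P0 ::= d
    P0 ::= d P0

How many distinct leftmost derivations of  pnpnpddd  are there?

11

Parse trees for pnpnpddd (showing first 6 of 11):
  [Z0 p [P0 n [Z0 p [P0 n [Z0 p [P0 [P0 [P0 d] d] d]]]]]]
  [Z0 p [P0 n [Z0 p [P0 n [Z0 p [P0 [P0 d [P0 d]] d]]]]]]
  [Z0 p [P0 n [Z0 p [P0 n [Z0 p [P0 d [P0 [P0 d] d]]]]]]]
  [Z0 p [P0 n [Z0 p [P0 n [Z0 p [P0 d [P0 d [P0 d]]]]]]]]
  [Z0 p [P0 n [Z0 p [P0 [P0 n [Z0 p [P0 [P0 d] d]]] d]]]]
  [Z0 p [P0 n [Z0 p [P0 [P0 n [Z0 p [P0 d [P0 d]]]] d]]]]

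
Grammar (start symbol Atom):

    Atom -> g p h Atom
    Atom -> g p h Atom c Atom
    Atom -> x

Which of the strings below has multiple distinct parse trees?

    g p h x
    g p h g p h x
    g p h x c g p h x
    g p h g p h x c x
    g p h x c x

g p h x: 1 tree
g p h g p h x: 1 tree
g p h x c g p h x: 1 tree
g p h g p h x c x: 2 trees
g p h x c x: 1 tree

g p h g p h x c x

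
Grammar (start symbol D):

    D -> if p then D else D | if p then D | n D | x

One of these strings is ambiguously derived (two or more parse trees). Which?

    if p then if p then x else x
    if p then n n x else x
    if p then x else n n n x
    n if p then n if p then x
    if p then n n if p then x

if p then if p then x else x: 2 trees
if p then n n x else x: 1 tree
if p then x else n n n x: 1 tree
n if p then n if p then x: 1 tree
if p then n n if p then x: 1 tree

if p then if p then x else x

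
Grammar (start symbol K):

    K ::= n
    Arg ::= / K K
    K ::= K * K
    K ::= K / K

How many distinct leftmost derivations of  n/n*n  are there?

2

Parse trees for n/n*n:
  [K [K [K n] / [K n]] * [K n]]
  [K [K n] / [K [K n] * [K n]]]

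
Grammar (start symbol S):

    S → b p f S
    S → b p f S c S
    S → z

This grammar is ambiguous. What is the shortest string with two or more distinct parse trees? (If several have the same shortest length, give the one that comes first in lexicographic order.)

length 1: no string has ≥2 trees
length 4: no string has ≥2 trees
length 6: no string has ≥2 trees
length 7: no string has ≥2 trees
length 9: b p f b p f z c z has 2 parse trees

Two derivations of b p f b p f z c z:
  S ⇒ b p f S ⇒ b p f b p f S c S ⇒ b p f b p f z c S ⇒ b p f b p f z c z
  S ⇒ b p f S c S ⇒ b p f b p f S c S ⇒ b p f b p f z c S ⇒ b p f b p f z c z

b p f b p f z c z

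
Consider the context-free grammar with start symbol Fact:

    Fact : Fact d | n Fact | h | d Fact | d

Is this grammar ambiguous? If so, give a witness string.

Witness: d d

Derivation 1: Fact ⇒ Fact d ⇒ d d
Derivation 2: Fact ⇒ d Fact ⇒ d d

Two distinct leftmost derivations for the same string.

Ambiguous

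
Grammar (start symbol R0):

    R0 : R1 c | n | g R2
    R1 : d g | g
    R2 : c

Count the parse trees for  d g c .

Parse trees for d g c:
  [R0 [R1 d g] c]

1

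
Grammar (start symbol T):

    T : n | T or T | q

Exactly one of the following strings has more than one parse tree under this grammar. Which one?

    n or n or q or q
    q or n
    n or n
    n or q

n or n or q or q: 5 trees
q or n: 1 tree
n or n: 1 tree
n or q: 1 tree

n or n or q or q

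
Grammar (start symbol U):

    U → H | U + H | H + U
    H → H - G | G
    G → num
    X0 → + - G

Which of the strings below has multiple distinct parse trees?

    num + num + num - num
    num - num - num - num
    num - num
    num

num + num + num - num

num + num + num - num: 4 trees
num - num - num - num: 1 tree
num - num: 1 tree
num: 1 tree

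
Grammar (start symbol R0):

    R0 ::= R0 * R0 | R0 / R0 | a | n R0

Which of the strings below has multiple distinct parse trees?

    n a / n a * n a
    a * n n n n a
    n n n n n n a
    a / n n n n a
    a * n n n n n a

n a / n a * n a: 7 trees
a * n n n n a: 1 tree
n n n n n n a: 1 tree
a / n n n n a: 1 tree
a * n n n n n a: 1 tree

n a / n a * n a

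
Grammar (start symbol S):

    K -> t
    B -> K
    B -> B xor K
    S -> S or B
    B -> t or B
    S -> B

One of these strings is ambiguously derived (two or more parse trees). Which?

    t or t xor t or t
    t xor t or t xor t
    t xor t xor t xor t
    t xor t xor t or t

t or t xor t or t: 3 trees
t xor t or t xor t: 1 tree
t xor t xor t xor t: 1 tree
t xor t xor t or t: 1 tree

t or t xor t or t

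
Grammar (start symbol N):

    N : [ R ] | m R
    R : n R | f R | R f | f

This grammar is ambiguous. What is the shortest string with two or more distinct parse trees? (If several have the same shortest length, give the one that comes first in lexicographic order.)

length 2: no string has ≥2 trees
length 3: m f f has 2 parse trees

Two derivations of m f f:
  N ⇒ m R ⇒ m f R ⇒ m f f
  N ⇒ m R ⇒ m R f ⇒ m f f

m f f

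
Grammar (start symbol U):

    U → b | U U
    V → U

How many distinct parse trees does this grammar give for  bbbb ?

5

Parse trees for bbbb:
  [U [U b] [U [U b] [U [U b] [U b]]]]
  [U [U b] [U [U [U b] [U b]] [U b]]]
  [U [U [U b] [U b]] [U [U b] [U b]]]
  [U [U [U b] [U [U b] [U b]]] [U b]]
  [U [U [U [U b] [U b]] [U b]] [U b]]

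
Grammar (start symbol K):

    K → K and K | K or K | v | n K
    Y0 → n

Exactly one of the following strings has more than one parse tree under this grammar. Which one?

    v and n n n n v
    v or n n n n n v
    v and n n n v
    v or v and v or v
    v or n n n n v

v and n n n n v: 1 tree
v or n n n n n v: 1 tree
v and n n n v: 1 tree
v or v and v or v: 5 trees
v or n n n n v: 1 tree

v or v and v or v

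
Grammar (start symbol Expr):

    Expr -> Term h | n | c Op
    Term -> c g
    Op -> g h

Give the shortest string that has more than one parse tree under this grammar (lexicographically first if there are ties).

length 1: no string has ≥2 trees
length 3: c g h has 2 parse trees

Two derivations of c g h:
  Expr ⇒ Term h ⇒ c g h
  Expr ⇒ c Op ⇒ c g h

c g h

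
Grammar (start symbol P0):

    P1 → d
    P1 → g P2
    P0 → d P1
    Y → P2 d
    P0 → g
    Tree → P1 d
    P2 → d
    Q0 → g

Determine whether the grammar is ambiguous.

Only P0, P1, P2 are reachable from P0; ignoring the rest: Restricted to the reachable nonterminals, every rule has the form A → t or A → t B, and no two rules for the same A share a first terminal. The grammar encodes a DFA — one run per string.

Unambiguous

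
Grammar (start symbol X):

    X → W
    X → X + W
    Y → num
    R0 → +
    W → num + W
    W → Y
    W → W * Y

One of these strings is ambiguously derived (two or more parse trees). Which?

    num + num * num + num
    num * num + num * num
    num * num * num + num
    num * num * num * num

num + num * num + num

num + num * num + num: 3 trees
num * num + num * num: 1 tree
num * num * num + num: 1 tree
num * num * num * num: 1 tree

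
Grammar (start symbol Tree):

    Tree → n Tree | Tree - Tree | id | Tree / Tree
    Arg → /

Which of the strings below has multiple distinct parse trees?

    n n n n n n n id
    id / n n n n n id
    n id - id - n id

n n n n n n n id: 1 tree
id / n n n n n id: 1 tree
n id - id - n id: 5 trees

n id - id - n id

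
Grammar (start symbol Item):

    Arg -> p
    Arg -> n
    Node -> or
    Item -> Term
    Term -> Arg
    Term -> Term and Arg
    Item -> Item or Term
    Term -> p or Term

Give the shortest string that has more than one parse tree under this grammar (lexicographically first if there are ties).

p or n

length 1: no string has ≥2 trees
length 3: p or n has 2 parse trees

Two derivations of p or n:
  Item ⇒ Term ⇒ p or Term ⇒ p or Arg ⇒ p or n
  Item ⇒ Item or Term ⇒ Term or Term ⇒ Arg or Term ⇒ p or Term ⇒ p or Arg ⇒ p or n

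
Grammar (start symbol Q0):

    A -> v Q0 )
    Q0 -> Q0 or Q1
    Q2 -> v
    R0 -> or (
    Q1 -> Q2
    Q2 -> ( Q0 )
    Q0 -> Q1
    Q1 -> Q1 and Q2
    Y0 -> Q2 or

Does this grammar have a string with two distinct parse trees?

Only Q0, Q1, Q2 are reachable from Q0; ignoring the rest: The grammar is stratified — Q0 handles 'or' (left-recursive), Q1 handles 'and', Q2 atoms. Each operator has a fixed associativity and precedence level, so every string has one parse.

Unambiguous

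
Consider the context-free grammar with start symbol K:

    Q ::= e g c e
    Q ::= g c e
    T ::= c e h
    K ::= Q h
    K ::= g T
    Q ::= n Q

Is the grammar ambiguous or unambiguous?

Ambiguous

Witness: g c e h

Derivation 1: K ⇒ Q h ⇒ g c e h
Derivation 2: K ⇒ g T ⇒ g c e h

Two distinct leftmost derivations for the same string.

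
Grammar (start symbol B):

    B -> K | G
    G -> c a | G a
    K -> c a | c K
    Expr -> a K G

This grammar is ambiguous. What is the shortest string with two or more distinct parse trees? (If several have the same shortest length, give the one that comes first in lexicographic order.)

length 2: c a has 2 parse trees

Two derivations of c a:
  B ⇒ K ⇒ c a
  B ⇒ G ⇒ c a

c a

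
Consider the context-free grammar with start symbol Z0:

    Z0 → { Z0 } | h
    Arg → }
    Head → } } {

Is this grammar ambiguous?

Only Z0 is reachable from Z0; ignoring the rest: L(Z0) is { openⁿ atom closeⁿ : n ≥ 0 }. The bracket depth fixes n, and the derivation is forced at every step.

Unambiguous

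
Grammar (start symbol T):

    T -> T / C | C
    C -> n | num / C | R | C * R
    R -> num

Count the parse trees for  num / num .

Parse trees for num / num:
  [T [T [C [R num]]] / [C [R num]]]
  [T [C num / [C [R num]]]]

2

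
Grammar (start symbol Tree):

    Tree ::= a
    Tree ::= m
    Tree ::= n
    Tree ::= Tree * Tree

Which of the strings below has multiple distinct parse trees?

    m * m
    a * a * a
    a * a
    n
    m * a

a * a * a

m * m: 1 tree
a * a * a: 2 trees
a * a: 1 tree
n: 1 tree
m * a: 1 tree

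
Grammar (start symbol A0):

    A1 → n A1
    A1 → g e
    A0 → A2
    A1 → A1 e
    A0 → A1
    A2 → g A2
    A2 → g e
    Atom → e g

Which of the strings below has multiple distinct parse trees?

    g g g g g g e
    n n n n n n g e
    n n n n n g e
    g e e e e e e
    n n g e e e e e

g g g g g g e: 1 tree
n n n n n n g e: 1 tree
n n n n n g e: 1 tree
g e e e e e e: 1 tree
n n g e e e e e: 15 trees

n n g e e e e e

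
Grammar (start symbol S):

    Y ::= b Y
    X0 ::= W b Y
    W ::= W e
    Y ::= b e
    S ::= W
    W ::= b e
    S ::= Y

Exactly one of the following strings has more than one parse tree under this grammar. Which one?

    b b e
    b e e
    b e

b b e: 1 tree
b e e: 1 tree
b e: 2 trees

b e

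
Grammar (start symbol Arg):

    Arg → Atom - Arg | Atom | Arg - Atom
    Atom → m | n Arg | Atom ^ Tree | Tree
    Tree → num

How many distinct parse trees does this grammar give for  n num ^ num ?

2

Parse trees for n num ^ num:
  [Arg [Atom n [Arg [Atom [Atom [Tree num]] ^ [Tree num]]]]]
  [Arg [Atom [Atom n [Arg [Atom [Tree num]]]] ^ [Tree num]]]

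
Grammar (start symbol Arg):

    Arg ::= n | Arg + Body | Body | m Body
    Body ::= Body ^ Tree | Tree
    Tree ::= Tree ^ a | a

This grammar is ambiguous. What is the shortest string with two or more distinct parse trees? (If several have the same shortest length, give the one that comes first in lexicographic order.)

a ^ a

length 1: no string has ≥2 trees
length 2: no string has ≥2 trees
length 3: a ^ a has 2 parse trees

Two derivations of a ^ a:
  Arg ⇒ Body ⇒ Body ^ Tree ⇒ Tree ^ Tree ⇒ a ^ Tree ⇒ a ^ a
  Arg ⇒ Body ⇒ Tree ⇒ Tree ^ a ⇒ a ^ a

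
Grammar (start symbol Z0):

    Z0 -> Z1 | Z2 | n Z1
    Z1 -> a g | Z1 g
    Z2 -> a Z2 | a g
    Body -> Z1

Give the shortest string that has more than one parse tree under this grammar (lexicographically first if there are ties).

a g

length 2: a g has 2 parse trees

Two derivations of a g:
  Z0 ⇒ Z1 ⇒ a g
  Z0 ⇒ Z2 ⇒ a g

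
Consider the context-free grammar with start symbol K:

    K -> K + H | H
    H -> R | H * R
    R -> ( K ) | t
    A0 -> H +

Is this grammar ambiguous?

(A0 is unreachable from K, so its rules don't affect L(K).) K → K + H | H  ;  H → H * R | R  — a left-associative chain with R at the bottom. Each string factors uniquely by precedence.

Unambiguous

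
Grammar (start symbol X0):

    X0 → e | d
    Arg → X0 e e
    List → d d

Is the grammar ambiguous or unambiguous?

Unambiguous

Only X0 is reachable from X0; ignoring the rest: Each reachable nonterminal has at most one production per leading terminal, and all productions are right-linear; the derivation is determined token-by-token.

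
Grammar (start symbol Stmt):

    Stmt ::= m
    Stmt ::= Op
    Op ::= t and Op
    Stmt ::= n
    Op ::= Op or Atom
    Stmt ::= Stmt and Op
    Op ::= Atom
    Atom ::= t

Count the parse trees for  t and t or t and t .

Parse trees for t and t or t and t:
  [Stmt [Stmt [Op t and [Op [Op [Atom t]] or [Atom t]]]] and [Op [Atom t]]]
  [Stmt [Stmt [Op [Op t and [Op [Atom t]]] or [Atom t]]] and [Op [Atom t]]]
  [Stmt [Stmt [Stmt [Op [Atom t]]] and [Op [Op [Atom t]] or [Atom t]]] and [Op [Atom t]]]

3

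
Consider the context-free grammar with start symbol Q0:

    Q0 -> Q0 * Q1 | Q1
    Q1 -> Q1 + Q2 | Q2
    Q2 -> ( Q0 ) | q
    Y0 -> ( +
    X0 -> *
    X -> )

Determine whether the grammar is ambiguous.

Only Q0, Q1, Q2 are reachable from Q0; ignoring the rest: Q0 → Q0 * Q1 | Q1  ;  Q1 → Q1 + Q2 | Q2  — a left-associative chain with Q2 at the bottom. Each string factors uniquely by precedence.

Unambiguous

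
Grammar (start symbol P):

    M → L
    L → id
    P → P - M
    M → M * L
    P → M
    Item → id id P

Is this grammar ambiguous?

Unambiguous

(Item is unreachable from P, so its rules don't affect L(P).) This is a standard precedence ladder (P over M over L), with each level left-recursive on its own operator ('-' at P, '*' at M). That structure is LR(1), hence unambiguous.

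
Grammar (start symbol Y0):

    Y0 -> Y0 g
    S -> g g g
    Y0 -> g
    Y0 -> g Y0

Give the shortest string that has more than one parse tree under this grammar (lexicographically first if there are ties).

length 1: no string has ≥2 trees
length 2: g g has 2 parse trees

Two derivations of g g:
  Y0 ⇒ Y0 g ⇒ g g
  Y0 ⇒ g Y0 ⇒ g g

g g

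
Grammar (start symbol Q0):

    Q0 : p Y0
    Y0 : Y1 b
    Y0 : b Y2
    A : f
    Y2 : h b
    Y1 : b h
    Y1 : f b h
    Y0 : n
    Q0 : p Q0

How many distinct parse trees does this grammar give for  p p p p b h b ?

Parse trees for p p p p b h b:
  [Q0 p [Q0 p [Q0 p [Q0 p [Y0 [Y1 b h] b]]]]]
  [Q0 p [Q0 p [Q0 p [Q0 p [Y0 b [Y2 h b]]]]]]

2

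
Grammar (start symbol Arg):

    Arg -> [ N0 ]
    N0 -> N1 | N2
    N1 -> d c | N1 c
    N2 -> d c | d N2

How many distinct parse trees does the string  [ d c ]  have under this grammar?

2

Parse trees for [ d c ]:
  [Arg [ [N0 [N1 d c]] ]]
  [Arg [ [N0 [N2 d c]] ]]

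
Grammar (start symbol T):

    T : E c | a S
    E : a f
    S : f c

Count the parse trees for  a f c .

Parse trees for a f c:
  [T [E a f] c]
  [T a [S f c]]

2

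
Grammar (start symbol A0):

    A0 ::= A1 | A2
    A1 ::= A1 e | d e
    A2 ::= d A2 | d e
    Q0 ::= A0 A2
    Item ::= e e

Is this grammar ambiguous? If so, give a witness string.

Witness: d e

Derivation 1: A0 ⇒ A1 ⇒ d e
Derivation 2: A0 ⇒ A2 ⇒ d e

Two distinct leftmost derivations for the same string.

Ambiguous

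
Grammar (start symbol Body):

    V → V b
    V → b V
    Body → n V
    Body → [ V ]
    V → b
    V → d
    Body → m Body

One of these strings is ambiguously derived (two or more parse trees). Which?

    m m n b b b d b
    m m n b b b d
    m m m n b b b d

m m n b b b d b: 4 trees
m m n b b b d: 1 tree
m m m n b b b d: 1 tree

m m n b b b d b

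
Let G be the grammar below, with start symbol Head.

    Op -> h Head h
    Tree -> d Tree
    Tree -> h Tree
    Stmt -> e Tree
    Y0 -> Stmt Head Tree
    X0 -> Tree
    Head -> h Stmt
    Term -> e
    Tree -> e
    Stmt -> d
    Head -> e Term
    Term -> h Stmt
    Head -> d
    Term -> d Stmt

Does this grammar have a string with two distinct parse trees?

Only Head, Term, Stmt, Tree are reachable from Head; ignoring the rest: Restricted to the reachable nonterminals, every rule has the form A → t or A → t B, and no two rules for the same A share a first terminal. The grammar encodes a DFA — one run per string.

Unambiguous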